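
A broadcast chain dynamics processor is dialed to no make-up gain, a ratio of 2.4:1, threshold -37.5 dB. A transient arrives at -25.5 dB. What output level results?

-25.5 dB sits 12 dB over threshold.
The 12 dB excess becomes 5 dB after 2.4:1 reduction.
That puts the output at -32.5 dB.

-32.5 dB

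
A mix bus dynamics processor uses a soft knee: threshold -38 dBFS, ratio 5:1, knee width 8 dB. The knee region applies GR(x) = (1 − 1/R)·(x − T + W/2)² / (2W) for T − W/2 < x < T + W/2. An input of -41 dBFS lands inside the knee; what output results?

x − T + W/2 = -41 − (-38) + 4 = 1.
GR = (1 − 1/5) × 1² / 16 = 0.8 × 1 / 16 = 0.05 dB.
Output = -41 − 0.05 = -41.05 dBFS.

-41.05 dBFS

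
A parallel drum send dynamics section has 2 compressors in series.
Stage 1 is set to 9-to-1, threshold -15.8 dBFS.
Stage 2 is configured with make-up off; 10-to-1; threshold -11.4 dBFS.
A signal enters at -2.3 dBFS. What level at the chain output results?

Stage 1: overshoot 13.5 dB → 13.5/9 = 1.5 dB → -14.3 dBFS.
Stage 2: -14.3 dBFS is at or below the -11.4 dBFS threshold — no compression; output -14.3 dBFS.

-14.3 dBFS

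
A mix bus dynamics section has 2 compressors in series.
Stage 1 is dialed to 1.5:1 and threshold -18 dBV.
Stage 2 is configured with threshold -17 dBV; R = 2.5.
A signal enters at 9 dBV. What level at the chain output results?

Stage 1: 9 dBV is 27 dB over -18 dBV; at 1.5:1 that becomes 18 dB over, giving 0 dBV.
Stage 2: 0 dBV is 17 dB over -17 dBV; at 2.5:1 that becomes 6.8 dB over, giving -10.2 dBV.

-10.2 dBV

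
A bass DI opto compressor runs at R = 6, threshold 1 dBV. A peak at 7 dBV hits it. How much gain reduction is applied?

5 dB

The signal is 6 dB above threshold.
A 6:1 ratio leaves 1 dB of that excess.
Gain reduction = 6 − 1 = 5 dB.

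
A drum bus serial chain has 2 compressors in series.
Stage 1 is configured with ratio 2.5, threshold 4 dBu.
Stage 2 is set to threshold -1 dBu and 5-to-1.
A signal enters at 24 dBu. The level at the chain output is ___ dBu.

Stage 1: 20 dB above 4 dBu, reduced 2.5:1 to 8 dB above → 12 dBu.
Stage 2: 12 dBu is 13 dB over -1 dBu; at 5:1 that becomes 2.6 dB over, giving 1.6 dBu.

1.6 dBu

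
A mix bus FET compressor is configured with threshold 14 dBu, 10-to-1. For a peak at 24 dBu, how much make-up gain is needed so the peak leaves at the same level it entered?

Without make-up, output = threshold + overshoot/10 = 14 + 1 = 15 dBu.
Gap to target: 9 dB.

9 dB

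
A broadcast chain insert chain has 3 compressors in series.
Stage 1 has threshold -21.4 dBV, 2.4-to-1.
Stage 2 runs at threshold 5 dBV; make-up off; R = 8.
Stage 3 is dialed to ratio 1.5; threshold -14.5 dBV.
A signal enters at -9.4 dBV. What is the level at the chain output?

-16.4 dBV

Stage 1: overshoot 12 dB → 12/2.4 = 5 dB → -16.4 dBV.
Stage 2: -16.4 dBV ≤ 5 dBV, so stage 2 doesn't engage; output -16.4 dBV.
Stage 3: below threshold (-16.4 ≤ -14.5); passes unchanged; output -16.4 dBV.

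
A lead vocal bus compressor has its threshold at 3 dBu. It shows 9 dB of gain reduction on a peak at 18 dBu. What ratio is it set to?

Input overshoot = 18 − 3 = 15 dB.
Output overshoot = 15 − 9 = 6 dB.
Ratio = input overshoot / output overshoot = 15 / 6 = 2.5.

2.5:1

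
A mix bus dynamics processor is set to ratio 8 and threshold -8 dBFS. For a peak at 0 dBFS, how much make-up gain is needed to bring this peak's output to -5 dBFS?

Overshoot 8 dB → 8/8 = 1 dB after compression, so the compressed level is -8 + 1 = -7 dBFS.
Make-up = target − compressed = -5 − (-7) = 2 dB.

2 dB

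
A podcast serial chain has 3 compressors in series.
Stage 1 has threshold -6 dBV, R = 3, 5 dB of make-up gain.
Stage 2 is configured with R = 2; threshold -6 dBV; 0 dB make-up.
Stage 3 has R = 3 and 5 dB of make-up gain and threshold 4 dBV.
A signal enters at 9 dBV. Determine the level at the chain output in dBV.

4 dBV

Stage 1: 9 dBV is 15 dB over -6 dBV; at 3:1 that becomes 5 dB over, giving -1 dBV; +5 dB make-up → 4 dBV.
Stage 2: 10 dB above -6 dBV, reduced 2:1 to 5 dB above → -1 dBV.
Stage 3: -1 dBV is at or below the 4 dBV threshold — no compression; make-up brings it to 4 dBV.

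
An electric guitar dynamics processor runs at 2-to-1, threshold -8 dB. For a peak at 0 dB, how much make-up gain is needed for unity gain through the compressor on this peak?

4 dB

Overshoot 8 dB → 8/2 = 4 dB after compression, so the compressed level is -8 + 4 = -4 dB.
Make-up = target − compressed = 0 − (-4) = 4 dB.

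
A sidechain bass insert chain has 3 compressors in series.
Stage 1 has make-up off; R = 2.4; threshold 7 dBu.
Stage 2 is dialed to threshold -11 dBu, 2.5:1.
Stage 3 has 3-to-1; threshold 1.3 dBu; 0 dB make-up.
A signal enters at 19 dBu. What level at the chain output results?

Stage 1: overshoot 12 dB → 12/2.4 = 5 dB → 12 dBu.
Stage 2: 12 dBu is 23 dB over -11 dBu; at 2.5:1 that becomes 9.2 dB over, giving -1.8 dBu.
Stage 3: -1.8 dBu is at or below the 1.3 dBu threshold — no compression; output -1.8 dBu.

-1.8 dBu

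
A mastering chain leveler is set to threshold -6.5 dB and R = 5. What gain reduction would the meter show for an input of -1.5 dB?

4 dB

The signal is 5 dB above threshold.
At 5:1, output sits 5/5 = 1 dB above threshold.
So the signal is attenuated by 5 − 1 = 4 dB.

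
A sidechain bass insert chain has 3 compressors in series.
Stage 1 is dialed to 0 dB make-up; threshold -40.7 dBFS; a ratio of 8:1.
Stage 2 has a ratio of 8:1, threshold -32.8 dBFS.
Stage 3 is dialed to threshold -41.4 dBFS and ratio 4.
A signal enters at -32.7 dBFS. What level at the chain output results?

Stage 1: overshoot 8 dB → 8/8 = 1 dB → -39.7 dBFS.
Stage 2: -39.7 dBFS is at or below the -32.8 dBFS threshold — no compression; output -39.7 dBFS.
Stage 3: overshoot 1.7 dB → 1.7/4 = 0.425 dB → -40.975 dBFS.

-40.975 dBFS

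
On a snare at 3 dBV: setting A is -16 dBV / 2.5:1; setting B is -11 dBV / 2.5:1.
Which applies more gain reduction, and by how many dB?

A, by 3 dB

A: overshoot 19 dB → output overshoot 7.6 dB → GR 11.4 dB.
B: overshoot 14 dB → output overshoot 5.6 dB → GR 8.4 dB.
A applies 3 dB more gain reduction.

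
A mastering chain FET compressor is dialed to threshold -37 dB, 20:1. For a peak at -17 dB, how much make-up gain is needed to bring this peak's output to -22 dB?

14 dB

The peak compresses to -37 + 20/20 = -36 dB.
To reach -22 dB requires -22 − (-36) = 14 dB of make-up.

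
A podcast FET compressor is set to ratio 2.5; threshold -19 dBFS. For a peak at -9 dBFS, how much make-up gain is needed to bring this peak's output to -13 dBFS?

Overshoot 10 dB → 10/2.5 = 4 dB after compression, so the compressed level is -19 + 4 = -15 dBFS.
Make-up = target − compressed = -13 − (-15) = 2 dB.

2 dB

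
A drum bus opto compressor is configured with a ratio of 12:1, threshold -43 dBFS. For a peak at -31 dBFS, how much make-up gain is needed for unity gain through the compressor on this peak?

Without make-up, output = threshold + overshoot/12 = -43 + 1 = -42 dBFS.
Gap to target: 11 dB.

11 dB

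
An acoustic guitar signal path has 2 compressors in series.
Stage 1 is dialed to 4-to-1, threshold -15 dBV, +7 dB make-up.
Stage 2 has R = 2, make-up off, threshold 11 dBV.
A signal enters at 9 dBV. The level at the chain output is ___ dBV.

-2 dBV

Stage 1: 9 dBV is 24 dB over -15 dBV; at 4:1 that becomes 6 dB over, giving -9 dBV; +7 dB make-up → -2 dBV.
Stage 2: -2 dBV is at or below the 11 dBV threshold — no compression; output -2 dBV.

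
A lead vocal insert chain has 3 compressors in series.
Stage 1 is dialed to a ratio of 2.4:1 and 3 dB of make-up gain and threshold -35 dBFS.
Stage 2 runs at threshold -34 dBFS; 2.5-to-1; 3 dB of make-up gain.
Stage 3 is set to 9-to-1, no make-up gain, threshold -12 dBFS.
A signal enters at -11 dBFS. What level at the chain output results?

Stage 1: -11 dBFS is 24 dB over -35 dBFS; at 2.4:1 that becomes 10 dB over, giving -25 dBFS; +3 dB make-up → -22 dBFS.
Stage 2: overshoot 12 dB → 12/2.5 = 4.8 dB → -29.2 dBFS; +3 dB make-up → -26.2 dBFS.
Stage 3: -26.2 dBFS is at or below the -12 dBFS threshold — no compression; output -26.2 dBFS.

-26.2 dBFS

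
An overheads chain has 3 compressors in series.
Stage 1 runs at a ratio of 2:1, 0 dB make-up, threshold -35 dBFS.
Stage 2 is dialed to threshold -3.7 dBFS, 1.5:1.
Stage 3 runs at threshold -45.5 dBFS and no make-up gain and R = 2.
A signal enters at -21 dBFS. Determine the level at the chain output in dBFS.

-36.75 dBFS

Stage 1: 14 dB above -35 dBFS, reduced 2:1 to 7 dB above → -28 dBFS.
Stage 2: -28 dBFS is at or below the -3.7 dBFS threshold — no compression; output -28 dBFS.
Stage 3: -28 dBFS is 17.5 dB over -45.5 dBFS; at 2:1 that becomes 8.75 dB over, giving -36.75 dBFS.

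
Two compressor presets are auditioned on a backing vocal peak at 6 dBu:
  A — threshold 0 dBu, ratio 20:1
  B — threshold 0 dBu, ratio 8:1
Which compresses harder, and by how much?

A, by 0.45 dB

A: overshoot 6 dB → output overshoot 0.3 dB → GR 5.7 dB.
B: overshoot 6 dB → output overshoot 0.75 dB → GR 5.25 dB.
A applies 0.45 dB more gain reduction.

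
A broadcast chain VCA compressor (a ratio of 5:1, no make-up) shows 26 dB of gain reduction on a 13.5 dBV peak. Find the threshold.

-19 dBV

Input is 32.5 dB above T (since output overshoot × R = input overshoot: (-12.5 − T)·5 = 13.5 − T gives T = -19 dBV).
Check: -19 + (13.5 − (-19))/5 = -19 + 6.5 = -12.5 dBV. ✓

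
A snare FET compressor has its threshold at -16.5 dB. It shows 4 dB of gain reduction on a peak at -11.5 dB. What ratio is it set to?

Input overshoot = -11.5 − (-16.5) = 5 dB.
Output overshoot = 5 − 4 = 1 dB.
Ratio = input overshoot / output overshoot = 5 / 1 = 5.

5:1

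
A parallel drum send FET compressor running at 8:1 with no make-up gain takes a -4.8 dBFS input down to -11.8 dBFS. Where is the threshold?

Gain reduction = -4.8 − (-11.8) = 7 dB; output overshoot = GR / (R − 1) = 7 / 7 = 1 dB.
Threshold = output − output overshoot = -11.8 − 1 = -12.8 dBFS.

-12.8 dBFS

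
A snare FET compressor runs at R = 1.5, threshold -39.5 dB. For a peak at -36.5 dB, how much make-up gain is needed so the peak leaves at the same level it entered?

1 dB

The peak compresses to -39.5 + 3/1.5 = -37.5 dB.
To reach -36.5 dB requires -36.5 − (-37.5) = 1 dB of make-up.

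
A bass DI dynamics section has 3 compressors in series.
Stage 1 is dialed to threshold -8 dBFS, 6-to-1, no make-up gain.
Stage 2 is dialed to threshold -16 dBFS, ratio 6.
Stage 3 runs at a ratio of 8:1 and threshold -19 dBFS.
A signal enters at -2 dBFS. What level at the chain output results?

-18.4375 dBFS

Stage 1: -2 dBFS is 6 dB over -8 dBFS; at 6:1 that becomes 1 dB over, giving -7 dBFS.
Stage 2: overshoot 9 dB → 9/6 = 1.5 dB → -14.5 dBFS.
Stage 3: 4.5 dB above -19 dBFS, reduced 8:1 to 0.5625 dB above → -18.4375 dBFS.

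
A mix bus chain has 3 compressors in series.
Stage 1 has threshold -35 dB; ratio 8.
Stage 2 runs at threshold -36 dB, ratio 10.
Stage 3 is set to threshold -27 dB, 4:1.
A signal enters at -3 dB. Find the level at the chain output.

Stage 1: overshoot 32 dB → 32/8 = 4 dB → -31 dB.
Stage 2: 5 dB above -36 dB, reduced 10:1 to 0.5 dB above → -35.5 dB.
Stage 3: below threshold (-35.5 ≤ -27); passes unchanged; output -35.5 dB.

-35.5 dB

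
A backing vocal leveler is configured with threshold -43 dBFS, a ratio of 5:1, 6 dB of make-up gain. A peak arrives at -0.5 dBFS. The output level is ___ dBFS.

-28.5 dBFS

-0.5 dBFS sits 42.5 dB over threshold.
The 42.5 dB excess becomes 8.5 dB after 5:1 reduction.
So the level is -43 + 8.5 = -34.5 dBFS; make-up adds 6 dB, giving -28.5 dBFS.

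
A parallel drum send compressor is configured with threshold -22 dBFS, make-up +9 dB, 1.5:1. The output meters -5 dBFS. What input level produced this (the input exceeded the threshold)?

-10 dBFS

Remove make-up: -5 − 9 = -14 dBFS.
The compressed level sits -14 − (-22) = 8 dB over threshold.
Input overshoot = R × output overshoot = 12 dB → input = -22 + 12 = -10 dBFS.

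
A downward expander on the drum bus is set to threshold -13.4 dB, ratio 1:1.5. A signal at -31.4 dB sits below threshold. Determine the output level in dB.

-40.4 dB

The input is 18 dB below the -13.4 dB threshold.
A 1:1.5 expander multiplies undershoot by 1.5: 18 × 1.5 = 27 dB below threshold.
Output = -13.4 − 27 = -40.4 dB.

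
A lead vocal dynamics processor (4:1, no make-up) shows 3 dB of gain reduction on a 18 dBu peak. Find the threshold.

14 dBu

Let T be the threshold. Output overshoot = (input overshoot)/R, so 15 − T = (18 − T)/4.
4·(15 − T) = 18 − T → 3·T = 60 − 18 = 42.
T = 42/3 = 14 dBu.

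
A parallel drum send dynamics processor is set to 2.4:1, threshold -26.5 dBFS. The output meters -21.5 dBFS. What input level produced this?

The compressed level sits -21.5 − (-26.5) = 5 dB over threshold.
Input overshoot = R × output overshoot = 12 dB → input = -26.5 + 12 = -14.5 dBFS.

-14.5 dBFS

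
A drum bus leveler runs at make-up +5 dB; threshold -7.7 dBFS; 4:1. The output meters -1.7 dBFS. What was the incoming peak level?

Remove make-up: -1.7 − 5 = -6.7 dBFS.
Post-compression overshoot = -6.7 − (-7.7) = 1 dB.
Undo the ratio: input overshoot = 1 × 4 = 4 dB, giving input = -3.7 dBFS.

-3.7 dBFS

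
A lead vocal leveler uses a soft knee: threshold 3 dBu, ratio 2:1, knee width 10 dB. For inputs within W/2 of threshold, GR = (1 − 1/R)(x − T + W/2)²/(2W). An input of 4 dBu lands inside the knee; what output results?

x − T + W/2 = 4 − 3 + 5 = 6.
GR = (1 − 1/2) × 6² / 20 = 0.5 × 36 / 20 = 0.9 dB.
Output = 4 − 0.9 = 3.1 dBu.

3.1 dBu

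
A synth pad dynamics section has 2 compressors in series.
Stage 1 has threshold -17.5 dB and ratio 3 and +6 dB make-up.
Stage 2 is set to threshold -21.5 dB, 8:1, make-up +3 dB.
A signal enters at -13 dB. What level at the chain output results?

Stage 1: -13 dB is 4.5 dB over -17.5 dB; at 3:1 that becomes 1.5 dB over, giving -16 dB; +6 dB make-up → -10 dB.
Stage 2: -10 dB is 11.5 dB over -21.5 dB; at 8:1 that becomes 1.4375 dB over, giving -20.0625 dB; +3 dB make-up → -17.0625 dB.

-17.0625 dB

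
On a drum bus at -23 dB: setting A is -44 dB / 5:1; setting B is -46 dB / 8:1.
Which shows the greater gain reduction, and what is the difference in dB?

B, by 3.325 dB

A: GR = 21 − 21/5 = 16.8 dB.
B: GR = 23 − 23/8 = 20.125 dB.
B applies 3.325 dB more gain reduction.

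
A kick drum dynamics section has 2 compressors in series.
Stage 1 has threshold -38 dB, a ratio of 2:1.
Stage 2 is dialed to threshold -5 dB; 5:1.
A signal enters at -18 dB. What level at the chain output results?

-28 dB

Stage 1: -18 dB is 20 dB over -38 dB; at 2:1 that becomes 10 dB over, giving -28 dB.
Stage 2: -28 dB ≤ -5 dB, so stage 2 doesn't engage; output -28 dB.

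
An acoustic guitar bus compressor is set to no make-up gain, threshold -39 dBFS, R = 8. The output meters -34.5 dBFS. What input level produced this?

That's 4.5 dB above the -39 dBFS threshold.
Input overshoot = R × output overshoot = 36 dB → input = -39 + 36 = -3 dBFS.

-3 dBFS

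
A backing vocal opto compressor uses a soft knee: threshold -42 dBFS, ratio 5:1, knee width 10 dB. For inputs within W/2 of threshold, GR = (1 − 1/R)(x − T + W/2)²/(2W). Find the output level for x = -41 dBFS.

-42.44 dBFS

x − T + W/2 = -41 − (-42) + 5 = 6.
GR = (1 − 1/5) × 6² / 20 = 0.8 × 36 / 20 = 1.44 dB.
Output = -41 − 1.44 = -42.44 dBFS.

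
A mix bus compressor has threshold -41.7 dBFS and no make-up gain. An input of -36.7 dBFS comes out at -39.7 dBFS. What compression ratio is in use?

Input overshoot = -36.7 − (-41.7) = 5 dB; output overshoot = -39.7 − (-41.7) = 2 dB.
Ratio = 5 / 2 = 2.5.

2.5:1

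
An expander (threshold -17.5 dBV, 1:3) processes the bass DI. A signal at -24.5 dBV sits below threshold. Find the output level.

-38.5 dBV

Undershoot = (-17.5) − (-24.5) = 7 dB.
At 1:3, that expands to 21 dB under threshold.
Output = -17.5 − 21 = -38.5 dBV.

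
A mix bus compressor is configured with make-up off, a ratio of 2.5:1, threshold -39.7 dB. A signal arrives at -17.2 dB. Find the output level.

-17.2 dB sits 22.5 dB over threshold.
2.5:1 compression reduces that to 22.5/2.5 = 9 dB over.
So the level is -39.7 + 9 = -30.7 dB.

-30.7 dB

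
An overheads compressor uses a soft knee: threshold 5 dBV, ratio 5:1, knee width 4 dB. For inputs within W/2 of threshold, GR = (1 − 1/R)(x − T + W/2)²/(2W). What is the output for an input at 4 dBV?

x − T + W/2 = 4 − 5 + 2 = 1.
GR = (1 − 1/5) × 1² / 8 = 0.8 × 1 / 8 = 0.1 dB.
Output = 4 − 0.1 = 3.9 dBV.

3.9 dBV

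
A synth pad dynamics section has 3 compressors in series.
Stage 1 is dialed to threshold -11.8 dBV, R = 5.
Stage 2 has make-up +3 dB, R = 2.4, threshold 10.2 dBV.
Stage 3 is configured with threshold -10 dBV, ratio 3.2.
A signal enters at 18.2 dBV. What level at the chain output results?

Stage 1: 30 dB above -11.8 dBV, reduced 5:1 to 6 dB above → -5.8 dBV.
Stage 2: below threshold (-5.8 ≤ 10.2); passes unchanged; make-up brings it to -2.8 dBV.
Stage 3: 7.2 dB above -10 dBV, reduced 3.2:1 to 2.25 dB above → -7.75 dBV.

-7.75 dBV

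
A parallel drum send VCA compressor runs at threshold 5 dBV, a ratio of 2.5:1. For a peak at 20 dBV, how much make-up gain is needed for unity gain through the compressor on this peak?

Overshoot 15 dB → 15/2.5 = 6 dB after compression, so the compressed level is 5 + 6 = 11 dBV.
Make-up = target − compressed = 20 − 11 = 9 dB.

9 dB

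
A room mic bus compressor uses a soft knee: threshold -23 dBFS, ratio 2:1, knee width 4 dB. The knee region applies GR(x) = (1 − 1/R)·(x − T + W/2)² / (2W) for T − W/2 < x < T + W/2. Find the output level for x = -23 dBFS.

x − T + W/2 = -23 − (-23) + 2 = 2.
GR = (1 − 1/2) × 2² / 8 = 0.5 × 4 / 8 = 0.25 dB.
Output = -23 − 0.25 = -23.25 dBFS.

-23.25 dBFS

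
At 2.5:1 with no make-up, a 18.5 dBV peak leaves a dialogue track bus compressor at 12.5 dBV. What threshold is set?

Let T be the threshold. Output overshoot = (input overshoot)/R, so 12.5 − T = (18.5 − T)/2.5.
2.5·(12.5 − T) = 18.5 − T → 1.5·T = 31.25 − 18.5 = 12.75.
T = 12.75/1.5 = 8.5 dBV.

8.5 dBV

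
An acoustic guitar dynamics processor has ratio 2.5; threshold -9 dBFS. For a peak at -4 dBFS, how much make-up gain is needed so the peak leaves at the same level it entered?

Overshoot 5 dB → 5/2.5 = 2 dB after compression, so the compressed level is -9 + 2 = -7 dBFS.
Make-up = target − compressed = -4 − (-7) = 3 dB.

3 dB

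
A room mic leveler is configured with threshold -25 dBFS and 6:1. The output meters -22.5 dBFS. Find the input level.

That's 2.5 dB above the -25 dBFS threshold.
Before 6:1 compression the overshoot was 2.5 × 6 = 15 dB, so input = -25 + 15 = -10 dBFS.

-10 dBFS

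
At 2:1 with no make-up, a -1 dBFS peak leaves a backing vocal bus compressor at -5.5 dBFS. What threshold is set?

-10 dBFS

Input is 9 dB above T (since output overshoot × R = input overshoot: (-5.5 − T)·2 = -1 − T gives T = -10 dBFS).
Check: -10 + (-1 − (-10))/2 = -10 + 4.5 = -5.5 dBFS. ✓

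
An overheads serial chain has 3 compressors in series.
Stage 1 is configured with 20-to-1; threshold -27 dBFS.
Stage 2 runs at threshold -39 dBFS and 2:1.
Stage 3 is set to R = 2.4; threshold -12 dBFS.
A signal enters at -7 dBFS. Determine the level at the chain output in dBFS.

Stage 1: 20 dB above -27 dBFS, reduced 20:1 to 1 dB above → -26 dBFS.
Stage 2: overshoot 13 dB → 13/2 = 6.5 dB → -32.5 dBFS.
Stage 3: -32.5 dBFS is at or below the -12 dBFS threshold — no compression; output -32.5 dBFS.

-32.5 dBFS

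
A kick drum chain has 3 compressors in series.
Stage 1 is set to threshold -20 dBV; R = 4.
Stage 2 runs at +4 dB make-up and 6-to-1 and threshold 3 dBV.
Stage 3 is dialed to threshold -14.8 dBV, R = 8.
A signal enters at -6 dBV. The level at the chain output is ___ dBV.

-14.5125 dBV

Stage 1: overshoot 14 dB → 14/4 = 3.5 dB → -16.5 dBV.
Stage 2: below threshold (-16.5 ≤ 3); passes unchanged; make-up brings it to -12.5 dBV.
Stage 3: overshoot 2.3 dB → 2.3/8 = 0.2875 dB → -14.5125 dBV.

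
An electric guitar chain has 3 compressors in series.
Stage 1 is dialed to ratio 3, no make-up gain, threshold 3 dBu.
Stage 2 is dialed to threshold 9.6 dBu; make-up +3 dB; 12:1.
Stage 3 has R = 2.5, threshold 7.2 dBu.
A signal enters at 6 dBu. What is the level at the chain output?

7 dBu

Stage 1: 3 dB above 3 dBu, reduced 3:1 to 1 dB above → 4 dBu.
Stage 2: 4 dBu ≤ 9.6 dBu, so stage 2 doesn't engage; make-up brings it to 7 dBu.
Stage 3: 7 dBu is at or below the 7.2 dBu threshold — no compression; output 7 dBu.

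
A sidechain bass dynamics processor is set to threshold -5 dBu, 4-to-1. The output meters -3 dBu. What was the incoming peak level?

Post-compression overshoot = -3 − (-5) = 2 dB.
Before 4:1 compression the overshoot was 2 × 4 = 8 dB, so input = -5 + 8 = 3 dBu.

3 dBu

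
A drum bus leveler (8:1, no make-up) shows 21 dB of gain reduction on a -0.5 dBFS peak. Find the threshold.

-24.5 dBFS

Input is 24 dB above T (since output overshoot × R = input overshoot: (-21.5 − T)·8 = -0.5 − T gives T = -24.5 dBFS).
Check: -24.5 + (-0.5 − (-24.5))/8 = -24.5 + 3 = -21.5 dBFS. ✓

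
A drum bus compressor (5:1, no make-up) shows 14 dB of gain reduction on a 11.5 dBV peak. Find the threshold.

-6 dBV

Input is 17.5 dB above T (since output overshoot × R = input overshoot: (-2.5 − T)·5 = 11.5 − T gives T = -6 dBV).
Check: -6 + (11.5 − (-6))/5 = -6 + 3.5 = -2.5 dBV. ✓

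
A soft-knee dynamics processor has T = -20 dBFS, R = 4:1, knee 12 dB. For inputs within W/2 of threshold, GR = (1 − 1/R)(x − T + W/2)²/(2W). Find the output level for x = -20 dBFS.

x − T + W/2 = -20 − (-20) + 6 = 6.
GR = (1 − 1/4) × 6² / 24 = 0.75 × 36 / 24 = 1.125 dB.
Output = -20 − 1.125 = -21.125 dBFS.

-21.125 dBFS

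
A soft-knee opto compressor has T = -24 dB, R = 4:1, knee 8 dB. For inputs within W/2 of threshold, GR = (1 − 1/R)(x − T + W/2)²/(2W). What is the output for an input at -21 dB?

-23.296875 dB

x − T + W/2 = -21 − (-24) + 4 = 7.
GR = (1 − 1/4) × 7² / 16 = 0.75 × 49 / 16 = 2.296875 dB.
Output = -21 − 2.296875 = -23.296875 dB.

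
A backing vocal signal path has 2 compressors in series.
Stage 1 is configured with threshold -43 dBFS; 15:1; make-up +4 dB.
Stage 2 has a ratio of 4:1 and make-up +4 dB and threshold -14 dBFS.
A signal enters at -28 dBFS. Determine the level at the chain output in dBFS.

-34 dBFS

Stage 1: overshoot 15 dB → 15/15 = 1 dB → -42 dBFS; +4 dB make-up → -38 dBFS.
Stage 2: -38 dBFS ≤ -14 dBFS, so stage 2 doesn't engage; make-up brings it to -34 dBFS.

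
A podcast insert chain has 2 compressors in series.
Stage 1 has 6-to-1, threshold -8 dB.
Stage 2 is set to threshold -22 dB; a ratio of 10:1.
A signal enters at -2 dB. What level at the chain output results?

-20.5 dB

Stage 1: -2 dB is 6 dB over -8 dB; at 6:1 that becomes 1 dB over, giving -7 dB.
Stage 2: -7 dB is 15 dB over -22 dB; at 10:1 that becomes 1.5 dB over, giving -20.5 dB.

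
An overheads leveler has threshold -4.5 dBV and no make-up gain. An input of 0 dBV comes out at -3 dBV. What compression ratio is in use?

Input overshoot = 0 − (-4.5) = 4.5 dB; output overshoot = -3 − (-4.5) = 1.5 dB.
Ratio = 4.5 / 1.5 = 3.

3:1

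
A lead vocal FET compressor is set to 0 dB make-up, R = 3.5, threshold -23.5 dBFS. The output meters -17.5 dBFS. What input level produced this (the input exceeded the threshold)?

-2.5 dBFS

Post-compression overshoot = -17.5 − (-23.5) = 6 dB.
Before 3.5:1 compression the overshoot was 6 × 3.5 = 21 dB, so input = -23.5 + 21 = -2.5 dBFS.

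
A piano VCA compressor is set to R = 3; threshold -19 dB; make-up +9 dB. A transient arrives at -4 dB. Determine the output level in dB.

-4 dB sits 15 dB over threshold.
3:1 compression reduces that to 15/3 = 5 dB over.
That puts the output at -14 dB; make-up adds 9 dB, giving -5 dB.

-5 dB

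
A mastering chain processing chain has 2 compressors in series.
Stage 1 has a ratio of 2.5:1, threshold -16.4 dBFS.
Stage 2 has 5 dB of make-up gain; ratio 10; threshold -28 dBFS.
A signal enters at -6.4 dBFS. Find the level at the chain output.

-21.44 dBFS

Stage 1: 10 dB above -16.4 dBFS, reduced 2.5:1 to 4 dB above → -12.4 dBFS.
Stage 2: 15.6 dB above -28 dBFS, reduced 10:1 to 1.56 dB above → -26.44 dBFS; +5 dB make-up → -21.44 dBFS.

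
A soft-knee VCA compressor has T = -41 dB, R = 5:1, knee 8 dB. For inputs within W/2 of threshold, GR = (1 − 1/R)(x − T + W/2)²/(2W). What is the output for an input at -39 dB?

x − T + W/2 = -39 − (-41) + 4 = 6.
GR = (1 − 1/5) × 6² / 16 = 0.8 × 36 / 16 = 1.8 dB.
Output = -39 − 1.8 = -40.8 dB.

-40.8 dB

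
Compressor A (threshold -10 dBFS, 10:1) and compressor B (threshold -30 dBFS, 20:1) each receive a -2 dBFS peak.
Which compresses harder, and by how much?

A: overshoot 8 dB → output overshoot 0.8 dB → GR 7.2 dB.
B: overshoot 28 dB → output overshoot 1.4 dB → GR 26.6 dB.
B applies 19.4 dB more gain reduction.

B, by 19.4 dB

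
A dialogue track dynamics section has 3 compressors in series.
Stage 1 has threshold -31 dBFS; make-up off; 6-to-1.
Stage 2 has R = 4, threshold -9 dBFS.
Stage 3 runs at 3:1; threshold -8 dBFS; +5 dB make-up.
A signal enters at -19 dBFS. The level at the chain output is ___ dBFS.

Stage 1: 12 dB above -31 dBFS, reduced 6:1 to 2 dB above → -29 dBFS.
Stage 2: below threshold (-29 ≤ -9); passes unchanged; output -29 dBFS.
Stage 3: -29 dBFS is at or below the -8 dBFS threshold — no compression; make-up brings it to -24 dBFS.

-24 dBFS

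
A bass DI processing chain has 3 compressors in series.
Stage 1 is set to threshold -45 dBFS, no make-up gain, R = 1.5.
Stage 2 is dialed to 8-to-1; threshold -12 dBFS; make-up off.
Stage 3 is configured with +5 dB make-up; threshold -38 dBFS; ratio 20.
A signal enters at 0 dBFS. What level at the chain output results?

-31.85 dBFS

Stage 1: 45 dB above -45 dBFS, reduced 1.5:1 to 30 dB above → -15 dBFS.
Stage 2: -15 dBFS is at or below the -12 dBFS threshold — no compression; output -15 dBFS.
Stage 3: overshoot 23 dB → 23/20 = 1.15 dB → -36.85 dBFS; +5 dB make-up → -31.85 dBFS.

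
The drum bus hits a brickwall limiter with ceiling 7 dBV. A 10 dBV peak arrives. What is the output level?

7 dBV

The limiter clamps the peak to its 7 dBV ceiling.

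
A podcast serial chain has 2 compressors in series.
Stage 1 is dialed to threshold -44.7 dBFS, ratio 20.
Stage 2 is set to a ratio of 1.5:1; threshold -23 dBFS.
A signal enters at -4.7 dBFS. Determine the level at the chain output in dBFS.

-42.7 dBFS

Stage 1: overshoot 40 dB → 40/20 = 2 dB → -42.7 dBFS.
Stage 2: -42.7 dBFS ≤ -23 dBFS, so stage 2 doesn't engage; output -42.7 dBFS.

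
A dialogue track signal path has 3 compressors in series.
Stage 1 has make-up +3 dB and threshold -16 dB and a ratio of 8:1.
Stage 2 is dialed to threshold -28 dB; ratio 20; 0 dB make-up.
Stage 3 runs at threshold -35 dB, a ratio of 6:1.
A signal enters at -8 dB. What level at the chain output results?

Stage 1: -8 dB is 8 dB over -16 dB; at 8:1 that becomes 1 dB over, giving -15 dB; +3 dB make-up → -12 dB.
Stage 2: overshoot 16 dB → 16/20 = 0.8 dB → -27.2 dB.
Stage 3: 7.8 dB above -35 dB, reduced 6:1 to 1.3 dB above → -33.7 dB.

-33.7 dB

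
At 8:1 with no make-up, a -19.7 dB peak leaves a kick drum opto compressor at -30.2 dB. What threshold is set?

Let T be the threshold. Output overshoot = (input overshoot)/R, so -30.2 − T = (-19.7 − T)/8.
8·(-30.2 − T) = -19.7 − T → 7·T = -241.6 − (-19.7) = -221.9.
T = -221.9/7 = -31.7 dB.

-31.7 dB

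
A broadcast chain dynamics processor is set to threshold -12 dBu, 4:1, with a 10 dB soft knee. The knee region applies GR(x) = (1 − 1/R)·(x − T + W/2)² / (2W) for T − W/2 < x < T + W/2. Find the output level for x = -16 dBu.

-16.0375 dBu

x − T + W/2 = -16 − (-12) + 5 = 1.
GR = (1 − 1/4) × 1² / 20 = 0.75 × 1 / 20 = 0.0375 dB.
Output = -16 − 0.0375 = -16.0375 dBu.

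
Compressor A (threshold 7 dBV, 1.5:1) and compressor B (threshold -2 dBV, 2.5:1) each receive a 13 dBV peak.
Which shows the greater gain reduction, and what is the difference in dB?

B, by 7 dB

A: overshoot 6 dB → output overshoot 4 dB → GR 2 dB.
B: overshoot 15 dB → output overshoot 6 dB → GR 9 dB.
Difference: 7 dB in favour of B.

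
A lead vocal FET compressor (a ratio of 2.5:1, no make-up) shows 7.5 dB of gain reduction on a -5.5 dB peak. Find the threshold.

-18 dB

Let T be the threshold. Output overshoot = (input overshoot)/R, so -13 − T = (-5.5 − T)/2.5.
2.5·(-13 − T) = -5.5 − T → 1.5·T = -32.5 − (-5.5) = -27.
T = -27/1.5 = -18 dB.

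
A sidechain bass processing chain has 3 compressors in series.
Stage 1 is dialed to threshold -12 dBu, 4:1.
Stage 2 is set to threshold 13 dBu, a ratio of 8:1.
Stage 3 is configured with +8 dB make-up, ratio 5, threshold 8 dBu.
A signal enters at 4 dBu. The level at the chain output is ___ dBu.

0 dBu

Stage 1: 16 dB above -12 dBu, reduced 4:1 to 4 dB above → -8 dBu.
Stage 2: -8 dBu ≤ 13 dBu, so stage 2 doesn't engage; output -8 dBu.
Stage 3: -8 dBu ≤ 8 dBu, so stage 3 doesn't engage; make-up brings it to 0 dBu.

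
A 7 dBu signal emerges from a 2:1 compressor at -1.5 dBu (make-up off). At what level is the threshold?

-10 dBu

Let T be the threshold. Output overshoot = (input overshoot)/R, so -1.5 − T = (7 − T)/2.
2·(-1.5 − T) = 7 − T → 1·T = -3 − 7 = -10.
T = -10/1 = -10 dBu.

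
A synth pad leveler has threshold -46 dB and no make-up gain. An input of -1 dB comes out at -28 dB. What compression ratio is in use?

2.5:1

Input overshoot = -1 − (-46) = 45 dB; output overshoot = -28 − (-46) = 18 dB.
Ratio = 45 / 18 = 2.5.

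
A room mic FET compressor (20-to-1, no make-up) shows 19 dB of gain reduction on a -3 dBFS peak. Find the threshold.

-23 dBFS

Input is 20 dB above T (since output overshoot × R = input overshoot: (-22 − T)·20 = -3 − T gives T = -23 dBFS).
Check: -23 + (-3 − (-23))/20 = -23 + 1 = -22 dBFS. ✓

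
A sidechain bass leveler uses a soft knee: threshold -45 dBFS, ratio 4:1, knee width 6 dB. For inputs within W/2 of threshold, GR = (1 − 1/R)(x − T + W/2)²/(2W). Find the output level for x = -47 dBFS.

-47.0625 dBFS

x − T + W/2 = -47 − (-45) + 3 = 1.
GR = (1 − 1/4) × 1² / 12 = 0.75 × 1 / 12 = 0.0625 dB.
Output = -47 − 0.0625 = -47.0625 dBFS.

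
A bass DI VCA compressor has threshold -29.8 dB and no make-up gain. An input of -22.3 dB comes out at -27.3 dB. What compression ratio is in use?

3:1

Input overshoot = -22.3 − (-29.8) = 7.5 dB; output overshoot = -27.3 − (-29.8) = 2.5 dB.
Ratio = 7.5 / 2.5 = 3.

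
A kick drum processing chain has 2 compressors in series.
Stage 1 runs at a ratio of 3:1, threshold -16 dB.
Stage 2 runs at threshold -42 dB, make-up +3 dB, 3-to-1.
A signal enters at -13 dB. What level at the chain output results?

Stage 1: -13 dB is 3 dB over -16 dB; at 3:1 that becomes 1 dB over, giving -15 dB.
Stage 2: -15 dB is 27 dB over -42 dB; at 3:1 that becomes 9 dB over, giving -33 dB; +3 dB make-up → -30 dB.

-30 dB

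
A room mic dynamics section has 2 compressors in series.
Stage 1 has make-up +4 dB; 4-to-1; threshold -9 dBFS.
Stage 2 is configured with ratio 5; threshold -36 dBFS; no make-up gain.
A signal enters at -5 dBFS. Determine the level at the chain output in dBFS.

-29.6 dBFS

Stage 1: overshoot 4 dB → 4/4 = 1 dB → -8 dBFS; +4 dB make-up → -4 dBFS.
Stage 2: 32 dB above -36 dBFS, reduced 5:1 to 6.4 dB above → -29.6 dBFS.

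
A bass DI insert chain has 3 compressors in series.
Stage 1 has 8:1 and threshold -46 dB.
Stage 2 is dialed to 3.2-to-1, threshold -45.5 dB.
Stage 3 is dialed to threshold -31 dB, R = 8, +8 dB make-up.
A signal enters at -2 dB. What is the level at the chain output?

-35.9375 dB

Stage 1: overshoot 44 dB → 44/8 = 5.5 dB → -40.5 dB.
Stage 2: overshoot 5 dB → 5/3.2 = 1.5625 dB → -43.9375 dB.
Stage 3: below threshold (-43.9375 ≤ -31); passes unchanged; make-up brings it to -35.9375 dB.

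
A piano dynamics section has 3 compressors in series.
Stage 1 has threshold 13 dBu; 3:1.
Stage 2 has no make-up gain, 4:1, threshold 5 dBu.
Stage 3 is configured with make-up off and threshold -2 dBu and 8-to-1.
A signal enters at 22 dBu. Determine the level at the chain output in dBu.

Stage 1: 22 dBu is 9 dB over 13 dBu; at 3:1 that becomes 3 dB over, giving 16 dBu.
Stage 2: 16 dBu is 11 dB over 5 dBu; at 4:1 that becomes 2.75 dB over, giving 7.75 dBu.
Stage 3: 9.75 dB above -2 dBu, reduced 8:1 to 1.21875 dB above → -0.78125 dBu.

-0.78125 dBu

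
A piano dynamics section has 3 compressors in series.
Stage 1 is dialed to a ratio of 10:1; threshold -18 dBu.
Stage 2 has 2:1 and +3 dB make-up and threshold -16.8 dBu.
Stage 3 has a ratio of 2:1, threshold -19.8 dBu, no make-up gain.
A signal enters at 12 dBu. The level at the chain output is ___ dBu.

Stage 1: overshoot 30 dB → 30/10 = 3 dB → -15 dBu.
Stage 2: 1.8 dB above -16.8 dBu, reduced 2:1 to 0.9 dB above → -15.9 dBu; +3 dB make-up → -12.9 dBu.
Stage 3: 6.9 dB above -19.8 dBu, reduced 2:1 to 3.45 dB above → -16.35 dBu.

-16.35 dBu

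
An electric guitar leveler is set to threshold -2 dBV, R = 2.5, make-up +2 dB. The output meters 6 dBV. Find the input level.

Before make-up, the level was 6 − 2 = 4 dBV.
The compressed level sits 4 − (-2) = 6 dB over threshold.
Before 2.5:1 compression the overshoot was 6 × 2.5 = 15 dB, so input = -2 + 15 = 13 dBV.

13 dBV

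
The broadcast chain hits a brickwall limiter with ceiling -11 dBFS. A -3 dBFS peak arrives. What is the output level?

The limiter clamps the peak to its -11 dBFS ceiling.

-11 dBFS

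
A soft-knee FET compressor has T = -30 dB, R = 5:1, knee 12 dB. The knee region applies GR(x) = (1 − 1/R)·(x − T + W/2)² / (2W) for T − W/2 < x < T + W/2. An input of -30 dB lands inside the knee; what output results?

-31.2 dB

x − T + W/2 = -30 − (-30) + 6 = 6.
GR = (1 − 1/5) × 6² / 24 = 0.8 × 36 / 24 = 1.2 dB.
Output = -30 − 1.2 = -31.2 dB.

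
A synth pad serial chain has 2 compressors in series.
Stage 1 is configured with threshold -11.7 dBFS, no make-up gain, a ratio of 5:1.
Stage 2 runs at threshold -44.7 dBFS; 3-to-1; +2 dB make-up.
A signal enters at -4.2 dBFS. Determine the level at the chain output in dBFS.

Stage 1: -4.2 dBFS is 7.5 dB over -11.7 dBFS; at 5:1 that becomes 1.5 dB over, giving -10.2 dBFS.
Stage 2: overshoot 34.5 dB → 34.5/3 = 11.5 dB → -33.2 dBFS; +2 dB make-up → -31.2 dBFS.

-31.2 dBFS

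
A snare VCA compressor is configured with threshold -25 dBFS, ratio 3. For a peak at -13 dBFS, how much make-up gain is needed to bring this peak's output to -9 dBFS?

12 dB

The peak compresses to -25 + 12/3 = -21 dBFS.
To reach -9 dBFS requires -9 − (-21) = 12 dB of make-up.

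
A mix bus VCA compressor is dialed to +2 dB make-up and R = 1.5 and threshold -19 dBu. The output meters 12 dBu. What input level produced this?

Remove make-up: 12 − 2 = 10 dBu.
Post-compression overshoot = 10 − (-19) = 29 dB.
Input overshoot = R × output overshoot = 43.5 dB → input = -19 + 43.5 = 24.5 dBu.

24.5 dBu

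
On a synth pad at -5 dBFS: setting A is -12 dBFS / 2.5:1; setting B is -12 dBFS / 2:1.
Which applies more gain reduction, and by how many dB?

A, by 0.7 dB

A: overshoot 7 dB → output overshoot 2.8 dB → GR 4.2 dB.
B: overshoot 7 dB → output overshoot 3.5 dB → GR 3.5 dB.
A reduces 0.7 dB more.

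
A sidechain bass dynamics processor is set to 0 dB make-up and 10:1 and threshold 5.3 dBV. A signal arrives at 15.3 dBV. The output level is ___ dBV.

6.3 dBV

15.3 dBV sits 10 dB over threshold.
10:1 compression reduces that to 10/10 = 1 dB over.
Output = 5.3 + 1 = 6.3 dBV.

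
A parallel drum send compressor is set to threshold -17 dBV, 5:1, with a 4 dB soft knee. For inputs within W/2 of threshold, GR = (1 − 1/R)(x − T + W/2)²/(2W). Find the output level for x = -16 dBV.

-16.9 dBV

x − T + W/2 = -16 − (-17) + 2 = 3.
GR = (1 − 1/5) × 3² / 8 = 0.8 × 9 / 8 = 0.9 dB.
Output = -16 − 0.9 = -16.9 dBV.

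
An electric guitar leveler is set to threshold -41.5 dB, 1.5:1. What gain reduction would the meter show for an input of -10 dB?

10.5 dB

The signal is 31.5 dB above threshold.
At 1.5:1, output sits 31.5/1.5 = 21 dB above threshold.
Gain reduction = 31.5 − 21 = 10.5 dB.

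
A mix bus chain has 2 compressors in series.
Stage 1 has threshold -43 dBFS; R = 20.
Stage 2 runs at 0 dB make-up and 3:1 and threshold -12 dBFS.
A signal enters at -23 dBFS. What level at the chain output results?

-42 dBFS

Stage 1: 20 dB above -43 dBFS, reduced 20:1 to 1 dB above → -42 dBFS.
Stage 2: -42 dBFS is at or below the -12 dBFS threshold — no compression; output -42 dBFS.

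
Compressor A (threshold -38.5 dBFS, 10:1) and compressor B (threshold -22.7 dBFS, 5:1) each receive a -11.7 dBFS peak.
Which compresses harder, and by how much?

A: overshoot 26.8 dB → output overshoot 2.68 dB → GR 24.12 dB.
B: overshoot 11 dB → output overshoot 2.2 dB → GR 8.8 dB.
A reduces 15.32 dB more.

A, by 15.32 dB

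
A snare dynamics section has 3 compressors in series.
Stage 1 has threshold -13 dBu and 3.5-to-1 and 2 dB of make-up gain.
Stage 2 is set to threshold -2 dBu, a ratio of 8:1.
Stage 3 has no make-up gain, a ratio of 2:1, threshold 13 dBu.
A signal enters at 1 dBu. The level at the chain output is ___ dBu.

Stage 1: 1 dBu is 14 dB over -13 dBu; at 3.5:1 that becomes 4 dB over, giving -9 dBu; +2 dB make-up → -7 dBu.
Stage 2: -7 dBu ≤ -2 dBu, so stage 2 doesn't engage; output -7 dBu.
Stage 3: -7 dBu is at or below the 13 dBu threshold — no compression; output -7 dBu.

-7 dBu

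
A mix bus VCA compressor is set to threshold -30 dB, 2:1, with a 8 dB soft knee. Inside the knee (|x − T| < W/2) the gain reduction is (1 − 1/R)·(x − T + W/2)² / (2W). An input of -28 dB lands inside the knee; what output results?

x − T + W/2 = -28 − (-30) + 4 = 6.
GR = (1 − 1/2) × 6² / 16 = 0.5 × 36 / 16 = 1.125 dB.
Output = -28 − 1.125 = -29.125 dB.

-29.125 dB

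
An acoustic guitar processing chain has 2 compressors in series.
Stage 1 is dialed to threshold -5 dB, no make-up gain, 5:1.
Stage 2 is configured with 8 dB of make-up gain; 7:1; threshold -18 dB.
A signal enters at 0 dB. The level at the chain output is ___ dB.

Stage 1: 0 dB is 5 dB over -5 dB; at 5:1 that becomes 1 dB over, giving -4 dB.
Stage 2: overshoot 14 dB → 14/7 = 2 dB → -16 dB; +8 dB make-up → -8 dB.

-8 dB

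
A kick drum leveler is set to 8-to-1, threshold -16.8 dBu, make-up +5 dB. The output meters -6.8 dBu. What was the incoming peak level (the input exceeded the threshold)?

Stripping the +5 dB make-up gives -11.8 dBu at the gain stage.
That's 5 dB above the -16.8 dBu threshold.
Input overshoot = R × output overshoot = 40 dB → input = -16.8 + 40 = 23.2 dBu.

23.2 dBu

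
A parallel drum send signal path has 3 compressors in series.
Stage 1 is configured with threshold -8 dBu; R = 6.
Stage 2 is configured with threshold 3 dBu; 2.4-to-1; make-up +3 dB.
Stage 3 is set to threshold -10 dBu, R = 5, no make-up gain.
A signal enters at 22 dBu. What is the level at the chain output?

-8 dBu

Stage 1: overshoot 30 dB → 30/6 = 5 dB → -3 dBu.
Stage 2: -3 dBu is at or below the 3 dBu threshold — no compression; make-up brings it to 0 dBu.
Stage 3: 0 dBu is 10 dB over -10 dBu; at 5:1 that becomes 2 dB over, giving -8 dBu.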